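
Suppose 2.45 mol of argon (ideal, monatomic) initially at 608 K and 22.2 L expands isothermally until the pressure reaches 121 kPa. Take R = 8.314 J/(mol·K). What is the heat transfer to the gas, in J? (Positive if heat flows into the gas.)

18900 J

P₁ = nRT₁/V₁ = 2.45×8.314×608/22.2 = 558 kPa.
Isothermal: T stays 608 K; PV = const ⇒ V₂ = 102 L, P₂ = 121 kPa.
ΔU = 0 (ideal gas, T constant).
W = nRT ln(V₂/V₁) = 2.45×8.314×608×ln(4.61) = 18900 J.
Q = ΔU + W = 18900 J.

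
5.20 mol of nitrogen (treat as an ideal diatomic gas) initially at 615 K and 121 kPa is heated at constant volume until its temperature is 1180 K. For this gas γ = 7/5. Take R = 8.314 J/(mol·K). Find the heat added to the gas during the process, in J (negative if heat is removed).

61100 J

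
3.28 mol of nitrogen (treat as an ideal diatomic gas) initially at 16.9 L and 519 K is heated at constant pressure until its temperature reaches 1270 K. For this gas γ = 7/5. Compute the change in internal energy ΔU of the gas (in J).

51200 J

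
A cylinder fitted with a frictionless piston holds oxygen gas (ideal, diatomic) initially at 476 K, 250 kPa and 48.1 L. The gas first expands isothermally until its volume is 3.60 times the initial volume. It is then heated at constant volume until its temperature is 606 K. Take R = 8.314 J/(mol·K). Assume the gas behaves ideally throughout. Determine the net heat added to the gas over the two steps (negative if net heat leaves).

n = P₁V₁/(RT₁) = 250×48.1/(8.314×476) = 3.04 mol.
Step 1 — Isothermal: T stays 476 K; PV = const ⇒ V₂ = 173 L, P₂ = 69.4 kPa.
ΔU = 0 (ideal gas, T constant).
W = nRT ln(V₂/V₁) = 3.04×8.314×476×ln(3.60) = 15400 J.
Q = ΔU + W = 15400 J.
State after step 1: P = 69.4 kPa, V = 173 L, T = 476 K.
Step 2 — Isochoric: V stays 173 L; P/T = const ⇒ T₂ = 606 K, P₂ = 88.4 kPa.
W = 0 (no volume change).
ΔU = nCvΔT = 3.04×20.8×(606−476) = 8210 J.
Q = ΔU = 8210 J.
Net over both steps: W = 15400 J, Q = 23600 J, ΔU = 8210 J.

23600 J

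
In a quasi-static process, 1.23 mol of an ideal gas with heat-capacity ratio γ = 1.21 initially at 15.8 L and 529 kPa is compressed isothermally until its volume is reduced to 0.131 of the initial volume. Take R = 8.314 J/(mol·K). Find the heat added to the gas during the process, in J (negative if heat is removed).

-17000 J

T₁ = P₁V₁/(nR) = 529×15.8/(1.23×8.314) = 817 K.
Isothermal: T stays 817 K; PV = const ⇒ V₂ = 2.07 L, P₂ = 4040 kPa.
ΔU = 0 (ideal gas, T constant).
W = nRT ln(V₂/V₁) = 1.23×8.314×817×ln(0.131) = -17000 J.
Q = ΔU + W = -17000 J.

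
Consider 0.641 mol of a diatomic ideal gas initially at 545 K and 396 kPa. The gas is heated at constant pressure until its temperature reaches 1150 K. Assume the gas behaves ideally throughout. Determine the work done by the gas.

3220 J

V₁ = nRT₁/P₁ = 0.641×8.314×545/396 = 7.33 L.
Isobaric: P stays 396 kPa; V/T = const ⇒ T₂ = 1150 K, V₂ = 15.5 L.
W = PΔV = 396×(15.5−7.33) kPa·L = 3220 J.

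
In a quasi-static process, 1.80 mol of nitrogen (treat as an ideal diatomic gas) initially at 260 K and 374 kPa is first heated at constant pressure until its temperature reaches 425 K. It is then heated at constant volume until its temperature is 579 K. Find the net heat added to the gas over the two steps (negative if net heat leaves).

V₁ = nRT₁/P₁ = 1.80×8.314×260/374 = 10.4 L.
Step 1 — Isobaric: P stays 374 kPa; V/T = const ⇒ T₂ = 425 K, V₂ = 17.0 L.
W = PΔV = 374×(17.0−10.4) kPa·L = 2470 J.
ΔU = nCvΔT = 1.80×20.8×(425−260) = 6170 J.
Q = ΔU + W = nCpΔT = 8640 J.
State after step 1: P = 374 kPa, V = 17.0 L, T = 425 K.
Step 2 — Isochoric: V stays 17.0 L; P/T = const ⇒ T₂ = 579 K, P₂ = 510 kPa.
W = 0 (no volume change).
ΔU = nCvΔT = 1.80×20.8×(579−425) = 5760 J.
Q = ΔU = 5760 J.
Net over both steps: W = 2470 J, Q = 14400 J, ΔU = 11900 J.

14400 J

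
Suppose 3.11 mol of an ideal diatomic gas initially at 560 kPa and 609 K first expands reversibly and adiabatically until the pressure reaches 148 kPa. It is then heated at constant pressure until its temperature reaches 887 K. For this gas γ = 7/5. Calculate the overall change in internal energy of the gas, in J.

V₁ = nRT₁/P₁ = 3.11×8.314×609/560 = 28.1 L.
Step 1 — Adiabatic: T₂/T₁ = (P₂/P₁)^((γ−1)/γ) ⇒ T₂ = 609×(0.264)^0.286 = 416 K; V₂ = 72.7 L.
ΔU = nCvΔT = 3.11×20.8×(416−609) = -12500 J.
Q = 0 for an adiabatic process, so W = −ΔU = 12500 J.
State after step 1: P = 148 kPa, V = 72.7 L, T = 416 K.
Step 2 — Isobaric: P stays 148 kPa; V/T = const ⇒ T₂ = 887 K, V₂ = 155 L.
W = PΔV = 148×(155−72.7) kPa·L = 12200 J.
ΔU = nCvΔT = 3.11×20.8×(887−416) = 30400 J.
Q = ΔU + W = nCpΔT = 42600 J.
Net over both steps: W = 24600 J, Q = 42600 J, ΔU = 18000 J.

18000 J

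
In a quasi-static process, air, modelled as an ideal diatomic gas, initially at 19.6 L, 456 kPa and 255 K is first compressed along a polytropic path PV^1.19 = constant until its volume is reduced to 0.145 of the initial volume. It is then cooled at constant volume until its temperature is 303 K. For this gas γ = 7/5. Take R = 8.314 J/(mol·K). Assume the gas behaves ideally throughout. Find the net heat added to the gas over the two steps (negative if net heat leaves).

-16600 J

n = P₁V₁/(RT₁) = 456×19.6/(8.314×255) = 4.22 mol.
Step 1 — Polytropic n=1.19: T₂ = T₁(V₁/V₂)^(n−1) = 255×(6.90)^0.19 = 368 K; P₂ = P₁(V₁/V₂)^n = 4540 kPa.
W = (P₁V₁−P₂V₂)/(n−1) = (456×19.6−4540×2.84)/0.19 = -20900 J.
ΔU = nCvΔT = 4.22×20.8×(368−255) = 9900 J.
Q = ΔU + W = -10900 J.
State after step 1: P = 4540 kPa, V = 2.84 L, T = 368 K.
Step 2 — Isochoric: V stays 2.84 L; P/T = const ⇒ T₂ = 303 K, P₂ = 3740 kPa.
W = 0 (no volume change).
ΔU = nCvΔT = 4.22×20.8×(303−368) = -5700 J.
Q = ΔU = -5700 J.
Net over both steps: W = -20900 J, Q = -16600 J, ΔU = 4210 J.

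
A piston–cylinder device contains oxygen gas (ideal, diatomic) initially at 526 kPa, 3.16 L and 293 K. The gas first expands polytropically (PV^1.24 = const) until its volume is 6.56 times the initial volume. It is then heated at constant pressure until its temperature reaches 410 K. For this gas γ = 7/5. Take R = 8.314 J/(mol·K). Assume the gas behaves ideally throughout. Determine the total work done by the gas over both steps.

3780 J

n = P₁V₁/(RT₁) = 526×3.16/(8.314×293) = 0.682 mol.
Step 1 — Polytropic n=1.24: T₂ = T₁(V₁/V₂)^(n−1) = 293×(0.152)^0.24 = 187 K; P₂ = P₁(V₁/V₂)^n = 51.1 kPa.
W = (P₁V₁−P₂V₂)/(n−1) = (526×3.16−51.1×20.7)/0.24 = 2520 J.
ΔU = nCvΔT = 0.682×20.8×(187−293) = -1510 J.
Q = ΔU + W = 1010 J.
State after step 1: P = 51.1 kPa, V = 20.7 L, T = 187 K.
Step 2 — Isobaric: P stays 51.1 kPa; V/T = const ⇒ T₂ = 410 K, V₂ = 45.6 L.
W = PΔV = 51.1×(45.6−20.7) kPa·L = 1270 J.
ΔU = nCvΔT = 0.682×20.8×(410−187) = 3170 J.
Q = ΔU + W = nCpΔT = 4440 J.
Net over both steps: W = 3780 J, Q = 5440 J, ΔU = 1660 J.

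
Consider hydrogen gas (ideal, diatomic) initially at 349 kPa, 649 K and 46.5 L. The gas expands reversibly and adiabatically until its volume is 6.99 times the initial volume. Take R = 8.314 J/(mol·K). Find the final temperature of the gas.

298 K

Adiabatic: TV^(γ−1) = const ⇒ T₂ = 649×(0.143)^0.400 = 298 K; PV^γ = const ⇒ P₂ = 22.9 kPa.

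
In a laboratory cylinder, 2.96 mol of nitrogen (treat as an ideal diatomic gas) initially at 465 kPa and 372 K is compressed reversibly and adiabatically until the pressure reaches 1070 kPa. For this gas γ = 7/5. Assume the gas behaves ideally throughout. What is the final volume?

10.9 L

V₁ = nRT₁/P₁ = 2.96×8.314×372/465 = 19.7 L.
Adiabatic: T₂/T₁ = (P₂/P₁)^((γ−1)/γ) ⇒ T₂ = 372×(2.30)^0.286 = 472 K; V₂ = 10.9 L.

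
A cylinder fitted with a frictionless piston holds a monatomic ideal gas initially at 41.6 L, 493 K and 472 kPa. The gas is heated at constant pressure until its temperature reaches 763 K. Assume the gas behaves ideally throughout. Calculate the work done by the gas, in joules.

n = P₁V₁/(RT₁) = 472×41.6/(8.314×493) = 4.79 mol.
Isobaric: P stays 472 kPa; V/T = const ⇒ T₂ = 763 K, V₂ = 64.4 L.
W = PΔV = 472×(64.4−41.6) kPa·L = 10800 J.

10800 J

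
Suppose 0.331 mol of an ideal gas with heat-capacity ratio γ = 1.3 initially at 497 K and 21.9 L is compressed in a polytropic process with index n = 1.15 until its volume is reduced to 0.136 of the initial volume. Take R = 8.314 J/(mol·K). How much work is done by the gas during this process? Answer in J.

P₁ = nRT₁/V₁ = 0.331×8.314×497/21.9 = 62.5 kPa.
Polytropic n=1.15: T₂ = T₁(V₁/V₂)^(n−1) = 497×(7.35)^0.15 = 670 K; P₂ = P₁(V₁/V₂)^n = 619 kPa.
W = (P₁V₁−P₂V₂)/(n−1) = (62.5×21.9−619×2.98)/0.15 = -3180 J.

-3180 J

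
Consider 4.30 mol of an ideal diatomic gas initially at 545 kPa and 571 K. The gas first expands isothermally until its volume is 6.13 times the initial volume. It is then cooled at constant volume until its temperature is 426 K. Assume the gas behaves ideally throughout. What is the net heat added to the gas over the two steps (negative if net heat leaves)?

V₁ = nRT₁/P₁ = 4.30×8.314×571/545 = 37.5 L.
Step 1 — Isothermal: T stays 571 K; PV = const ⇒ V₂ = 230 L, P₂ = 88.9 kPa.
ΔU = 0 (ideal gas, T constant).
W = nRT ln(V₂/V₁) = 4.30×8.314×571×ln(6.13) = 37000 J.
Q = ΔU + W = 37000 J.
State after step 1: P = 88.9 kPa, V = 230 L, T = 571 K.
Step 2 — Isochoric: V stays 230 L; P/T = const ⇒ T₂ = 426 K, P₂ = 66.3 kPa.
W = 0 (no volume change).
ΔU = nCvΔT = 4.30×20.8×(426−571) = -13000 J.
Q = ΔU = -13000 J.
Net over both steps: W = 37000 J, Q = 24100 J, ΔU = -13000 J.

24100 J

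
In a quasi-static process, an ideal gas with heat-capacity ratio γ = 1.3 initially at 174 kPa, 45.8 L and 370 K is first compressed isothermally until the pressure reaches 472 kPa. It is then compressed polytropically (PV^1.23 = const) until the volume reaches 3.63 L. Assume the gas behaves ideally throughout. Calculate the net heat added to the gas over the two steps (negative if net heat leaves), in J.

-11400 J

n = P₁V₁/(RT₁) = 174×45.8/(8.314×370) = 2.59 mol.
Step 1 — Isothermal: T stays 370 K; PV = const ⇒ V₂ = 16.9 L, P₂ = 472 kPa.
ΔU = 0 (ideal gas, T constant).
W = nRT ln(V₂/V₁) = 2.59×8.314×370×ln(0.369) = -7950 J.
Q = ΔU + W = -7950 J.
State after step 1: P = 472 kPa, V = 16.9 L, T = 370 K.
Step 2 — Polytropic n=1.23: T₂ = T₁(V₁/V₂)^(n−1) = 370×(4.65)^0.23 = 527 K; P₂ = P₁(V₁/V₂)^n = 3130 kPa.
W = (P₁V₁−P₂V₂)/(n−1) = (472×16.9−3130×3.63)/0.23 = -14700 J.
ΔU = nCvΔT = 2.59×27.7×(527−370) = 11300 J.
Q = ΔU + W = -3430 J.
Net over both steps: W = -22600 J, Q = -11400 J, ΔU = 11300 J.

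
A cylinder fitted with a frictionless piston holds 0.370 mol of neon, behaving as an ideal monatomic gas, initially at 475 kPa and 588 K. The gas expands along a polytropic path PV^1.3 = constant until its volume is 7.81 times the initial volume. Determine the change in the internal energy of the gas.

-1250 J

V₁ = nRT₁/P₁ = 0.370×8.314×588/475 = 3.81 L.
Polytropic n=1.3: T₂ = T₁(V₁/V₂)^(n−1) = 588×(0.128)^0.30 = 317 K; P₂ = P₁(V₁/V₂)^n = 32.8 kPa.
For an ideal gas ΔU = nCvΔT with Cv = (3/2)R = 12.5 J/(mol·K).
ΔU = 0.370×12.5×(317−588) = -1250 J.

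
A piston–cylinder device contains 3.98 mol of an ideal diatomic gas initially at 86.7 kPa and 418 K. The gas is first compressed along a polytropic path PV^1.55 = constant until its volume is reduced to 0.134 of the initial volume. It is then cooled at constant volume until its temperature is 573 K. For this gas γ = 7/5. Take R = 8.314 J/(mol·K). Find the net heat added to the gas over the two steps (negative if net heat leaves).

V₁ = nRT₁/P₁ = 3.98×8.314×418/86.7 = 160 L.
Step 1 — Polytropic n=1.55: T₂ = T₁(V₁/V₂)^(n−1) = 418×(7.46)^0.55 = 1260 K; P₂ = P₁(V₁/V₂)^n = 1950 kPa.
W = (P₁V₁−P₂V₂)/(n−1) = (86.7×160−1950×21.4)/0.55 = -50800 J.
ΔU = nCvΔT = 3.98×20.8×(1260−418) = 69900 J.
Q = ΔU + W = 19100 J.
State after step 1: P = 1950 kPa, V = 21.4 L, T = 1260 K.
Step 2 — Isochoric: V stays 21.4 L; P/T = const ⇒ T₂ = 573 K, P₂ = 887 kPa.
W = 0 (no volume change).
ΔU = nCvΔT = 3.98×20.8×(573−1260) = -57000 J.
Q = ΔU = -57000 J.
Net over both steps: W = -50800 J, Q = -38000 J, ΔU = 12800 J.

-38000 J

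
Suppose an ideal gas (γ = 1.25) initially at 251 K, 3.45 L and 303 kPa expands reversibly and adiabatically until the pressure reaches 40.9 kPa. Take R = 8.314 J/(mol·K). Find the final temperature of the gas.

168 K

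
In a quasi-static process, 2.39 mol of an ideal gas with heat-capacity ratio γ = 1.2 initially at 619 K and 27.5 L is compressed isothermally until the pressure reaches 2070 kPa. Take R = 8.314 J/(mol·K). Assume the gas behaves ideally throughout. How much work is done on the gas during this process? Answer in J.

18800 J

P₁ = nRT₁/V₁ = 2.39×8.314×619/27.5 = 447 kPa.
Isothermal: T stays 619 K; PV = const ⇒ V₂ = 5.94 L, P₂ = 2070 kPa.
W = nRT ln(V₂/V₁) = 2.39×8.314×619×ln(0.216) = -18800 J.
Work done on the gas = −W_by = 18800 J.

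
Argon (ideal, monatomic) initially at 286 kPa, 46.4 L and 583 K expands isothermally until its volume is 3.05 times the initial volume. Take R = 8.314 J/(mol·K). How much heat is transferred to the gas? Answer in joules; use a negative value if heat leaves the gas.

14800 J

n = P₁V₁/(RT₁) = 286×46.4/(8.314×583) = 2.74 mol.
Isothermal: T stays 583 K; PV = const ⇒ V₂ = 142 L, P₂ = 93.8 kPa.
ΔU = 0 (ideal gas, T constant).
W = nRT ln(V₂/V₁) = 2.74×8.314×583×ln(3.05) = 14800 J.
Q = ΔU + W = 14800 J.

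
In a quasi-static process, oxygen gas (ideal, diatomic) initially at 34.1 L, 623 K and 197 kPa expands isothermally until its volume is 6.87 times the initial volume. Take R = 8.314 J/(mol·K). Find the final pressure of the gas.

Isothermal: T stays 623 K; PV = const ⇒ V₂ = 234 L, P₂ = 28.7 kPa.

28.7 kPa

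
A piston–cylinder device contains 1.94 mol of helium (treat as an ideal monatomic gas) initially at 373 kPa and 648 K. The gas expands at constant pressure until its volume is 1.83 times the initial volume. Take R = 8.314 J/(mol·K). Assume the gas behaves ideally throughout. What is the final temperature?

1190 K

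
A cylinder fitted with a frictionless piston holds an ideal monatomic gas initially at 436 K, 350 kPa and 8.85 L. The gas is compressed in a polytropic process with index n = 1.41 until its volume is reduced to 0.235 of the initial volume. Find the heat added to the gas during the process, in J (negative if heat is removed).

n = P₁V₁/(RT₁) = 350×8.85/(8.314×436) = 0.855 mol.
Polytropic n=1.41: T₂ = T₁(V₁/V₂)^(n−1) = 436×(4.26)^0.41 = 789 K; P₂ = P₁(V₁/V₂)^n = 2700 kPa.
W = (P₁V₁−P₂V₂)/(n−1) = (350×8.85−2700×2.08)/0.41 = -6130 J.
ΔU = nCvΔT = 0.855×12.5×(789−436) = 3770 J.
Q = ΔU + W = -2360 J.

-2360 J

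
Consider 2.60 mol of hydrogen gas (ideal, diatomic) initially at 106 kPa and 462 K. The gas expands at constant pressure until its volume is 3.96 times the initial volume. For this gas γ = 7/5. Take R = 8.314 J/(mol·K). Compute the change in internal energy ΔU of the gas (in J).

73900 J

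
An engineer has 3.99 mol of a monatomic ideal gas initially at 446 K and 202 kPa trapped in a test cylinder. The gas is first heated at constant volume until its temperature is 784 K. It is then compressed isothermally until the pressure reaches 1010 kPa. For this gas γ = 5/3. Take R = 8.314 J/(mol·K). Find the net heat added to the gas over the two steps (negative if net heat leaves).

-10400 J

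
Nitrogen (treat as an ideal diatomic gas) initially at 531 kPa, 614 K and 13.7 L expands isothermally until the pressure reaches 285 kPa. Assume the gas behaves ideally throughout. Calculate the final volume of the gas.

Isothermal: T stays 614 K; PV = const ⇒ V₂ = 25.5 L, P₂ = 285 kPa.

25.5 L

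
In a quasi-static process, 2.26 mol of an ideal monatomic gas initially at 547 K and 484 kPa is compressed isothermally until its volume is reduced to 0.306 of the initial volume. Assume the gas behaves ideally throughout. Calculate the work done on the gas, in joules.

12200 J

V₁ = nRT₁/P₁ = 2.26×8.314×547/484 = 21.2 L.
Isothermal: T stays 547 K; PV = const ⇒ V₂ = 6.50 L, P₂ = 1580 kPa.
W = nRT ln(V₂/V₁) = 2.26×8.314×547×ln(0.306) = -12200 J.
Work done on the gas = −W_by = 12200 J.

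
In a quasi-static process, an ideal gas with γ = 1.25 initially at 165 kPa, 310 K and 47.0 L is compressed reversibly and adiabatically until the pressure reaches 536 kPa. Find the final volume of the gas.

18.3 L

Adiabatic: T₂/T₁ = (P₂/P₁)^((γ−1)/γ) ⇒ T₂ = 310×(3.25)^0.200 = 392 K; V₂ = 18.3 L.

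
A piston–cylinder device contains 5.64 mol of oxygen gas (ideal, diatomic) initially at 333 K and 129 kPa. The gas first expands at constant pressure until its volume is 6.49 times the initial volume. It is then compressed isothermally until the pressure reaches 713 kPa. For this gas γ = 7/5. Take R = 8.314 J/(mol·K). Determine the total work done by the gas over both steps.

-87500 J

V₁ = nRT₁/P₁ = 5.64×8.314×333/129 = 121 L.
Step 1 — Isobaric: P stays 129 kPa; V/T = const ⇒ T₂ = 2160 K, V₂ = 786 L.
W = PΔV = 129×(786−121) kPa·L = 85700 J.
ΔU = nCvΔT = 5.64×20.8×(2160−333) = 214000 J.
Q = ΔU + W = nCpΔT = 300000 J.
State after step 1: P = 129 kPa, V = 786 L, T = 2160 K.
Step 2 — Isothermal: T stays 2160 K; PV = const ⇒ V₂ = 142 L, P₂ = 713 kPa.
ΔU = 0 (ideal gas, T constant).
W = nRT ln(V₂/V₁) = 5.64×8.314×2160×ln(0.181) = -173000 J.
Q = ΔU + W = -173000 J.
Net over both steps: W = -87500 J, Q = 127000 J, ΔU = 214000 J.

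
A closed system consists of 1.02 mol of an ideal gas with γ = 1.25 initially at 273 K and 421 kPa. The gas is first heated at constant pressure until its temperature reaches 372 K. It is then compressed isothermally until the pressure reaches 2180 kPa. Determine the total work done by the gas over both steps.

V₁ = nRT₁/P₁ = 1.02×8.314×273/421 = 5.50 L.
Step 1 — Isobaric: P stays 421 kPa; V/T = const ⇒ T₂ = 372 K, V₂ = 7.49 L.
W = PΔV = 421×(7.49−5.50) kPa·L = 840 J.
ΔU = nCvΔT = 1.02×33.3×(372−273) = 3360 J.
Q = ΔU + W = nCpΔT = 4200 J.
State after step 1: P = 421 kPa, V = 7.49 L, T = 372 K.
Step 2 — Isothermal: T stays 372 K; PV = const ⇒ V₂ = 1.45 L, P₂ = 2180 kPa.
ΔU = 0 (ideal gas, T constant).
W = nRT ln(V₂/V₁) = 1.02×8.314×372×ln(0.193) = -5190 J.
Q = ΔU + W = -5190 J.
Net over both steps: W = -4350 J, Q = -990 J, ΔU = 3360 J.

-4350 J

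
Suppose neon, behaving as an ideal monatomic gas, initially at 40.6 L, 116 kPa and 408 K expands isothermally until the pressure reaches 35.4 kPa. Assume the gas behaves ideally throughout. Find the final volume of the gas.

133 L

Isothermal: T stays 408 K; PV = const ⇒ V₂ = 133 L, P₂ = 35.4 kPa.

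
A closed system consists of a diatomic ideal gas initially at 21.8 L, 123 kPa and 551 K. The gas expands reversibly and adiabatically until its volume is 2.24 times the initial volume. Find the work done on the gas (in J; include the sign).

-1850 J

n = P₁V₁/(RT₁) = 123×21.8/(8.314×551) = 0.585 mol.
Adiabatic: TV^(γ−1) = const ⇒ T₂ = 551×(0.446)^0.400 = 399 K; PV^γ = const ⇒ P₂ = 39.8 kPa.
ΔU = nCvΔT = 0.585×20.8×(399−551) = -1850 J.
Q = 0 for an adiabatic process, so W = −ΔU = 1850 J.
Work done on the gas = −W_by = -1850 J.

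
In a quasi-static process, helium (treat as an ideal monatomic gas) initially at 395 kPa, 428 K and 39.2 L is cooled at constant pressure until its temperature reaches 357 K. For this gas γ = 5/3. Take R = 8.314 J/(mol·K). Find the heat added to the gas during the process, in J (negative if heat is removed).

-6420 J

n = P₁V₁/(RT₁) = 395×39.2/(8.314×428) = 4.35 mol.
Isobaric: P stays 395 kPa; V/T = const ⇒ T₂ = 357 K, V₂ = 32.7 L.
W = PΔV = 395×(32.7−39.2) kPa·L = -2570 J.
ΔU = nCvΔT = 4.35×12.5×(357−428) = -3850 J.
Q = ΔU + W = nCpΔT = -6420 J.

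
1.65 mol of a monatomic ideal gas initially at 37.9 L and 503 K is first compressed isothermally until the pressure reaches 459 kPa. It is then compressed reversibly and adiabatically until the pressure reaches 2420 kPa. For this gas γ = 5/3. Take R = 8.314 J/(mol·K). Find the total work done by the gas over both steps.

-16200 J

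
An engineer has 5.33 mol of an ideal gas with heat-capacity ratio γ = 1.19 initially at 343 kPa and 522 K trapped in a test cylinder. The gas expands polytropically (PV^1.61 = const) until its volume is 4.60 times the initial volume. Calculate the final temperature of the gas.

206 K

V₁ = nRT₁/P₁ = 5.33×8.314×522/343 = 67.4 L.
Polytropic n=1.61: T₂ = T₁(V₁/V₂)^(n−1) = 522×(0.217)^0.61 = 206 K; P₂ = P₁(V₁/V₂)^n = 29.4 kPa.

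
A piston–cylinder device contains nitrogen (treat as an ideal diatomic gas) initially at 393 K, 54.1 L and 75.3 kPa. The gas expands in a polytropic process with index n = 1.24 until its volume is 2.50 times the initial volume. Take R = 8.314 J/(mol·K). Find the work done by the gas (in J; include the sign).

3350 J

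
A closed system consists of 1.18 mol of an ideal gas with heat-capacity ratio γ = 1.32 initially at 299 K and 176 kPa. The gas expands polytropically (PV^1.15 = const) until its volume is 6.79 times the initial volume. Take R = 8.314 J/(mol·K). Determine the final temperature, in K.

224 K

V₁ = nRT₁/P₁ = 1.18×8.314×299/176 = 16.7 L.
Polytropic n=1.15: T₂ = T₁(V₁/V₂)^(n−1) = 299×(0.147)^0.15 = 224 K; P₂ = P₁(V₁/V₂)^n = 19.4 kPa.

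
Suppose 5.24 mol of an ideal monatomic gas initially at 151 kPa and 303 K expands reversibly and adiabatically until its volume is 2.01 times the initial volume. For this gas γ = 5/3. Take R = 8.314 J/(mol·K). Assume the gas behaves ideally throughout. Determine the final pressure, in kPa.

47.2 kPa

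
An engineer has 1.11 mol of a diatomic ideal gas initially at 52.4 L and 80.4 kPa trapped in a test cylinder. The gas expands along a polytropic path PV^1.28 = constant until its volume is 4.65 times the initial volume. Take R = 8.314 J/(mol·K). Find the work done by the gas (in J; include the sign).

T₁ = P₁V₁/(nR) = 80.4×52.4/(1.11×8.314) = 457 K.
Polytropic n=1.28: T₂ = T₁(V₁/V₂)^(n−1) = 457×(0.215)^0.28 = 297 K; P₂ = P₁(V₁/V₂)^n = 11.2 kPa.
W = (P₁V₁−P₂V₂)/(n−1) = (80.4×52.4−11.2×244)/0.28 = 5260 J.

5260 J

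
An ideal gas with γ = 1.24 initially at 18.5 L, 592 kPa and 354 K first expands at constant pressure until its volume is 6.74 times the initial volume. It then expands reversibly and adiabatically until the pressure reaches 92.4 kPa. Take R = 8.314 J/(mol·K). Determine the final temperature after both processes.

1670 K

n = P₁V₁/(RT₁) = 592×18.5/(8.314×354) = 3.72 mol.
Step 1 — Isobaric: P stays 592 kPa; V/T = const ⇒ T₂ = 2390 K, V₂ = 125 L.
W = PΔV = 592×(125−18.5) kPa·L = 62900 J.
ΔU = nCvΔT = 3.72×34.6×(2390−354) = 262000 J.
Q = ΔU + W = nCpΔT = 325000 J.
State after step 1: P = 592 kPa, V = 125 L, T = 2390 K.
Step 2 — Adiabatic: T₂/T₁ = (P₂/P₁)^((γ−1)/γ) ⇒ T₂ = 2390×(0.156)^0.194 = 1670 K; V₂ = 558 L.
ΔU = nCvΔT = 3.72×34.6×(1670−2390) = -92900 J.
Q = 0 for an adiabatic process, so W = −ΔU = 92900 J.
Net over both steps: W = 156000 J, Q = 325000 J, ΔU = 169000 J.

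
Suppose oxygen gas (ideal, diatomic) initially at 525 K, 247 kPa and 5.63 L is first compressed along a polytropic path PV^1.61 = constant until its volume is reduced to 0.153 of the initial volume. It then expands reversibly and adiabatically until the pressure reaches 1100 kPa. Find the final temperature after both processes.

1070 K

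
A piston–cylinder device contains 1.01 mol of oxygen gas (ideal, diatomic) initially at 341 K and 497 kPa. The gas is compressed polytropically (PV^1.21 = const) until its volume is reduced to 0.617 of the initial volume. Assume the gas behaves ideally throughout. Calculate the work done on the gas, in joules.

1460 J

V₁ = nRT₁/P₁ = 1.01×8.314×341/497 = 5.76 L.
Polytropic n=1.21: T₂ = T₁(V₁/V₂)^(n−1) = 341×(1.62)^0.21 = 377 K; P₂ = P₁(V₁/V₂)^n = 891 kPa.
W = (P₁V₁−P₂V₂)/(n−1) = (497×5.76−891×3.55)/0.21 = -1460 J.
Work done on the gas = −W_by = 1460 J.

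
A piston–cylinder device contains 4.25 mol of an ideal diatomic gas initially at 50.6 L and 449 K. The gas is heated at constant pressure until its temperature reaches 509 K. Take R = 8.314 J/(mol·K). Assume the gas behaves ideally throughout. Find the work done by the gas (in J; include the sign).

P₁ = nRT₁/V₁ = 4.25×8.314×449/50.6 = 314 kPa.
Isobaric: P stays 314 kPa; V/T = const ⇒ T₂ = 509 K, V₂ = 57.4 L.
W = PΔV = 314×(57.4−50.6) kPa·L = 2120 J.

2120 J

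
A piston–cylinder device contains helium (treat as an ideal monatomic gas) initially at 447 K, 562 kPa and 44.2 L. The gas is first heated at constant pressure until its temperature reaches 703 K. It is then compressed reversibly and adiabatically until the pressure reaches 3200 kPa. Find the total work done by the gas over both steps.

n = P₁V₁/(RT₁) = 562×44.2/(8.314×447) = 6.68 mol.
Step 1 — Isobaric: P stays 562 kPa; V/T = const ⇒ T₂ = 703 K, V₂ = 69.5 L.
W = PΔV = 562×(69.5−44.2) kPa·L = 14200 J.
ΔU = nCvΔT = 6.68×12.5×(703−447) = 21300 J.
Q = ΔU + W = nCpΔT = 35600 J.
State after step 1: P = 562 kPa, V = 69.5 L, T = 703 K.
Step 2 — Adiabatic: T₂/T₁ = (P₂/P₁)^((γ−1)/γ) ⇒ T₂ = 703×(5.69)^0.400 = 1410 K; V₂ = 24.5 L.
ΔU = nCvΔT = 6.68×12.5×(1410−703) = 58900 J.
Q = 0 for an adiabatic process, so W = −ΔU = -58900 J.
Net over both steps: W = -44700 J, Q = 35600 J, ΔU = 80200 J.

-44700 J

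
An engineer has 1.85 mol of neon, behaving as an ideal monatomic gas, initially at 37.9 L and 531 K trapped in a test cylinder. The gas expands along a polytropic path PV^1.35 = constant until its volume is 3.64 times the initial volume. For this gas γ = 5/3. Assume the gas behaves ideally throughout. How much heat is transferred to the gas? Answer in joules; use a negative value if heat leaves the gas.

4030 J

P₁ = nRT₁/V₁ = 1.85×8.314×531/37.9 = 215 kPa.
Polytropic n=1.35: T₂ = T₁(V₁/V₂)^(n−1) = 531×(0.275)^0.35 = 338 K; P₂ = P₁(V₁/V₂)^n = 37.7 kPa.
W = (P₁V₁−P₂V₂)/(n−1) = (215×37.9−37.7×138)/0.35 = 8490 J.
ΔU = nCvΔT = 1.85×12.5×(338−531) = -4460 J.
Q = ΔU + W = 4030 J.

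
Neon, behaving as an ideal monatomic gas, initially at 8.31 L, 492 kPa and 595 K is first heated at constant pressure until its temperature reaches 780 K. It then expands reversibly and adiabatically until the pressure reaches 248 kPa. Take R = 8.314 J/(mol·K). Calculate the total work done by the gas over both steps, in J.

3200 J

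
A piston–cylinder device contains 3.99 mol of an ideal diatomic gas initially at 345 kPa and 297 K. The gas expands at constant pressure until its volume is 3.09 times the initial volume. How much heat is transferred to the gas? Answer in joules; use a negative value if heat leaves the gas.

72100 J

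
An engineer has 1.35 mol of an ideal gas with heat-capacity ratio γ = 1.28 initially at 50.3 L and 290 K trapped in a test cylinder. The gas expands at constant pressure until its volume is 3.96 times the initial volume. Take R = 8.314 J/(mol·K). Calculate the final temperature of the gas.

P₁ = nRT₁/V₁ = 1.35×8.314×290/50.3 = 64.7 kPa.
Isobaric: P stays 64.7 kPa; V/T = const ⇒ T₂ = 1150 K, V₂ = 199 L.

1150 K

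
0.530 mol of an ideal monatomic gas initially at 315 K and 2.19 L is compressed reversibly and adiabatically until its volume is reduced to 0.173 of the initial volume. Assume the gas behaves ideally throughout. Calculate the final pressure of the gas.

P₁ = nRT₁/V₁ = 0.530×8.314×315/2.19 = 634 kPa.
Adiabatic: TV^(γ−1) = const ⇒ T₂ = 315×(5.78)^0.667 = 1010 K; PV^γ = const ⇒ P₂ = 11800 kPa.

11800 kPa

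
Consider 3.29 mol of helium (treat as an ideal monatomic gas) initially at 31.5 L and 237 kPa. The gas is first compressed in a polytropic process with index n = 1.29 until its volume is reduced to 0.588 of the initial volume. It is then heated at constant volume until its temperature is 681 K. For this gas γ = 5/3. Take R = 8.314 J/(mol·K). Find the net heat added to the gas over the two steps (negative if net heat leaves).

T₁ = P₁V₁/(nR) = 237×31.5/(3.29×8.314) = 273 K.
Step 1 — Polytropic n=1.29: T₂ = T₁(V₁/V₂)^(n−1) = 273×(1.70)^0.29 = 318 K; P₂ = P₁(V₁/V₂)^n = 470 kPa.
W = (P₁V₁−P₂V₂)/(n−1) = (237×31.5−470×18.5)/0.29 = -4290 J.
ΔU = nCvΔT = 3.29×12.5×(318−273) = 1860 J.
Q = ΔU + W = -2420 J.
State after step 1: P = 470 kPa, V = 18.5 L, T = 318 K.
Step 2 — Isochoric: V stays 18.5 L; P/T = const ⇒ T₂ = 681 K, P₂ = 1010 kPa.
W = 0 (no volume change).
ΔU = nCvΔT = 3.29×12.5×(681−318) = 14900 J.
Q = ΔU = 14900 J.
Net over both steps: W = -4290 J, Q = 12500 J, ΔU = 16700 J.

12500 J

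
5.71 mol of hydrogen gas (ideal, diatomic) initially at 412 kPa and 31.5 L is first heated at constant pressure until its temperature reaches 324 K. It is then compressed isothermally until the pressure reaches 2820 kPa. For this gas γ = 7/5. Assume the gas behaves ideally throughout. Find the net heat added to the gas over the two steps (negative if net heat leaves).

-21200 J

T₁ = P₁V₁/(nR) = 412×31.5/(5.71×8.314) = 273 K.
Step 1 — Isobaric: P stays 412 kPa; V/T = const ⇒ T₂ = 324 K, V₂ = 37.3 L.
W = PΔV = 412×(37.3−31.5) kPa·L = 2400 J.
ΔU = nCvΔT = 5.71×20.8×(324−273) = 6010 J.
Q = ΔU + W = nCpΔT = 8410 J.
State after step 1: P = 412 kPa, V = 37.3 L, T = 324 K.
Step 2 — Isothermal: T stays 324 K; PV = const ⇒ V₂ = 5.45 L, P₂ = 2820 kPa.
ΔU = 0 (ideal gas, T constant).
W = nRT ln(V₂/V₁) = 5.71×8.314×324×ln(0.146) = -29600 J.
Q = ΔU + W = -29600 J.
Net over both steps: W = -27200 J, Q = -21200 J, ΔU = 6010 J.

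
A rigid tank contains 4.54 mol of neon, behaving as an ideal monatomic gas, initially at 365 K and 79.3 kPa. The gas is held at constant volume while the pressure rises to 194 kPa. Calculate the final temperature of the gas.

V₁ = nRT₁/P₁ = 4.54×8.314×365/79.3 = 174 L.
Isochoric: V stays 174 L; P/T = const ⇒ T₂ = 893 K, P₂ = 194 kPa.

893 K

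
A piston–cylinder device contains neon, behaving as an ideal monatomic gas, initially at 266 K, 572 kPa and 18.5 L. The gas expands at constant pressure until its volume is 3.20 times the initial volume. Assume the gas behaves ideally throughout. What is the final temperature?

Isobaric: P stays 572 kPa; V/T = const ⇒ T₂ = 851 K, V₂ = 59.2 L.

851 K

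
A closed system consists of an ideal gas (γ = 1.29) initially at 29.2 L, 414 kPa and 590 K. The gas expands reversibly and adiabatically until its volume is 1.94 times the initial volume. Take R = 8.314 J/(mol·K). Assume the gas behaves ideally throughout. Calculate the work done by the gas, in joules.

7290 J

n = P₁V₁/(RT₁) = 414×29.2/(8.314×590) = 2.46 mol.
Adiabatic: TV^(γ−1) = const ⇒ T₂ = 590×(0.515)^0.290 = 487 K; PV^γ = const ⇒ P₂ = 176 kPa.
ΔU = nCvΔT = 2.46×28.7×(487−590) = -7290 J.
Q = 0 for an adiabatic process, so W = −ΔU = 7290 J.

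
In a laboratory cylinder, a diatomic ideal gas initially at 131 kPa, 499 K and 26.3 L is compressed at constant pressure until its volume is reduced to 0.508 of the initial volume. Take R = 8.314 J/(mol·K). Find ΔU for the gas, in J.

-4240 J

n = P₁V₁/(RT₁) = 131×26.3/(8.314×499) = 0.830 mol.
Isobaric: P stays 131 kPa; V/T = const ⇒ T₂ = 253 K, V₂ = 13.4 L.
For an ideal gas ΔU = nCvΔT with Cv = (5/2)R = 20.8 J/(mol·K).
ΔU = 0.830×20.8×(253−499) = -4240 J.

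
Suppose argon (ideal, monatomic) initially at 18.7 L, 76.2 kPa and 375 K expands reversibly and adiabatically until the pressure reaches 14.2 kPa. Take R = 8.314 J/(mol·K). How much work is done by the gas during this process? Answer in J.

1050 J

n = P₁V₁/(RT₁) = 76.2×18.7/(8.314×375) = 0.457 mol.
Adiabatic: T₂/T₁ = (P₂/P₁)^((γ−1)/γ) ⇒ T₂ = 375×(0.186)^0.400 = 191 K; V₂ = 51.2 L.
ΔU = nCvΔT = 0.457×12.5×(191−375) = -1050 J.
Q = 0 for an adiabatic process, so W = −ΔU = 1050 J.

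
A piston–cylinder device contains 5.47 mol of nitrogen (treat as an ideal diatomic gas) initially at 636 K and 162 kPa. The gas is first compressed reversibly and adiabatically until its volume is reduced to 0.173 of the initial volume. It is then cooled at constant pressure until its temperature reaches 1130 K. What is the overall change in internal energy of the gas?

56200 J

V₁ = nRT₁/P₁ = 5.47×8.314×636/162 = 179 L.
Step 1 — Adiabatic: TV^(γ−1) = const ⇒ T₂ = 636×(5.78)^0.400 = 1280 K; PV^γ = const ⇒ P₂ = 1890 kPa.
ΔU = nCvΔT = 5.47×20.8×(1280−636) = 73600 J.
Q = 0 for an adiabatic process, so W = −ΔU = -73600 J.
State after step 1: P = 1890 kPa, V = 30.9 L, T = 1280 K.
Step 2 — Isobaric: P stays 1890 kPa; V/T = const ⇒ T₂ = 1130 K, V₂ = 27.2 L.
W = PΔV = 1890×(27.2−30.9) kPa·L = -6960 J.
ΔU = nCvΔT = 5.47×20.8×(1130−1280) = -17400 J.
Q = ΔU + W = nCpΔT = -24400 J.
Net over both steps: W = -80500 J, Q = -24400 J, ΔU = 56200 J.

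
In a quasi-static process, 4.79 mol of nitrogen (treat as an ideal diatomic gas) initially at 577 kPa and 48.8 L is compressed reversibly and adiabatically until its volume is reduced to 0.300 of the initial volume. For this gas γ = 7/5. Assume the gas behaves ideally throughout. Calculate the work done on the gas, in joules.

43500 J

T₁ = P₁V₁/(nR) = 577×48.8/(4.79×8.314) = 707 K.
Adiabatic: TV^(γ−1) = const ⇒ T₂ = 707×(3.33)^0.400 = 1140 K; PV^γ = const ⇒ P₂ = 3110 kPa.
ΔU = nCvΔT = 4.79×20.8×(1140−707) = 43500 J.
Q = 0 for an adiabatic process, so W = −ΔU = -43500 J.
Work done on the gas = −W_by = 43500 J.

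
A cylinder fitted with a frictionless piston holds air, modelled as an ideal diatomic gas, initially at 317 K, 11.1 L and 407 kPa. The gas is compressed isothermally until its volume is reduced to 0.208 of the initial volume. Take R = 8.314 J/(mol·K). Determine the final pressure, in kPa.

Isothermal: T stays 317 K; PV = const ⇒ V₂ = 2.31 L, P₂ = 1960 kPa.

1960 kPa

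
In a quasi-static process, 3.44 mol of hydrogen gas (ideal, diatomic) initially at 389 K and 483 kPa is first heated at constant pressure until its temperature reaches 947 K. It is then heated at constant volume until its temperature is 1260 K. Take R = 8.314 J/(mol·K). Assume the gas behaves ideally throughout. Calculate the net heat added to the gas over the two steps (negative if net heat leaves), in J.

V₁ = nRT₁/P₁ = 3.44×8.314×389/483 = 23.0 L.
Step 1 — Isobaric: P stays 483 kPa; V/T = const ⇒ T₂ = 947 K, V₂ = 56.1 L.
W = PΔV = 483×(56.1−23.0) kPa·L = 16000 J.
ΔU = nCvΔT = 3.44×20.8×(947−389) = 39900 J.
Q = ΔU + W = nCpΔT = 55900 J.
State after step 1: P = 483 kPa, V = 56.1 L, T = 947 K.
Step 2 — Isochoric: V stays 56.1 L; P/T = const ⇒ T₂ = 1260 K, P₂ = 643 kPa.
W = 0 (no volume change).
ΔU = nCvΔT = 3.44×20.8×(1260−947) = 22400 J.
Q = ΔU = 22400 J.
Net over both steps: W = 16000 J, Q = 78200 J, ΔU = 62300 J.

78200 J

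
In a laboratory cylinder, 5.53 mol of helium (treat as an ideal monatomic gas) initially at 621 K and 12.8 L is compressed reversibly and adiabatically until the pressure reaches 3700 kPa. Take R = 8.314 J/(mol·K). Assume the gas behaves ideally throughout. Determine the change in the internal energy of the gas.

9610 J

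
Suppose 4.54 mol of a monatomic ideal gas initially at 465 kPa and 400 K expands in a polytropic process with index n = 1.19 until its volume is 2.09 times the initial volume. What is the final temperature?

348 K

V₁ = nRT₁/P₁ = 4.54×8.314×400/465 = 32.5 L.
Polytropic n=1.19: T₂ = T₁(V₁/V₂)^(n−1) = 400×(0.478)^0.19 = 348 K; P₂ = P₁(V₁/V₂)^n = 193 kPa.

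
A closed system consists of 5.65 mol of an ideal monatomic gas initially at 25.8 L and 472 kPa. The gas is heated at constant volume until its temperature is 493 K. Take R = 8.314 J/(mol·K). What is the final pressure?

T₁ = P₁V₁/(nR) = 472×25.8/(5.65×8.314) = 259 K.
Isochoric: V stays 25.8 L; P/T = const ⇒ T₂ = 493 K, P₂ = 898 kPa.

898 kPa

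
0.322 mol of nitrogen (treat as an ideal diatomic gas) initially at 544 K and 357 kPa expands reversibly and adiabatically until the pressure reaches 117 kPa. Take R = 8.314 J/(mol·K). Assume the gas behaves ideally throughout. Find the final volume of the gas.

V₁ = nRT₁/P₁ = 0.322×8.314×544/357 = 4.08 L.
Adiabatic: T₂/T₁ = (P₂/P₁)^((γ−1)/γ) ⇒ T₂ = 544×(0.328)^0.286 = 396 K; V₂ = 9.05 L.

9.05 L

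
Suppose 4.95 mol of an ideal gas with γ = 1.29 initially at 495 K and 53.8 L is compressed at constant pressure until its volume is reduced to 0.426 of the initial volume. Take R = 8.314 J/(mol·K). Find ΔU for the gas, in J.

P₁ = nRT₁/V₁ = 4.95×8.314×495/53.8 = 379 kPa.
Isobaric: P stays 379 kPa; V/T = const ⇒ T₂ = 211 K, V₂ = 22.9 L.
For an ideal gas ΔU = nCvΔT with Cv = R/(γ−1) = 28.7 J/(mol·K).
ΔU = 4.95×28.7×(211−495) = -40300 J.

-40300 J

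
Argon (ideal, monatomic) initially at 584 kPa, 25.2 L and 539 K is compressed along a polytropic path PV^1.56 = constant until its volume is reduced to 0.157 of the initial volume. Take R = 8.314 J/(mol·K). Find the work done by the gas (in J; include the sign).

-47800 J

n = P₁V₁/(RT₁) = 584×25.2/(8.314×539) = 3.28 mol.
Polytropic n=1.56: T₂ = T₁(V₁/V₂)^(n−1) = 539×(6.37)^0.56 = 1520 K; P₂ = P₁(V₁/V₂)^n = 10500 kPa.
W = (P₁V₁−P₂V₂)/(n−1) = (584×25.2−10500×3.96)/0.56 = -47800 J.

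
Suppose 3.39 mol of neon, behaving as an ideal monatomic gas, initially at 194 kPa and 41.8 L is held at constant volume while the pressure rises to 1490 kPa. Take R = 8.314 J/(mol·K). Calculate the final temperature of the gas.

2210 K

T₁ = P₁V₁/(nR) = 194×41.8/(3.39×8.314) = 288 K.
Isochoric: V stays 41.8 L; P/T = const ⇒ T₂ = 2210 K, P₂ = 1490 kPa.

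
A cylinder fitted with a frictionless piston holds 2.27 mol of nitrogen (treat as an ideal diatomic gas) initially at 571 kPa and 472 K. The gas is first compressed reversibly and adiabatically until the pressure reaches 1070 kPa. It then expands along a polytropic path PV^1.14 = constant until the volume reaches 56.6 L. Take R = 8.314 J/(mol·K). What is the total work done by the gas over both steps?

V₁ = nRT₁/P₁ = 2.27×8.314×472/571 = 15.6 L.
Step 1 — Adiabatic: T₂/T₁ = (P₂/P₁)^((γ−1)/γ) ⇒ T₂ = 472×(1.87)^0.286 = 565 K; V₂ = 9.96 L.
ΔU = nCvΔT = 2.27×20.8×(565−472) = 4380 J.
Q = 0 for an adiabatic process, so W = −ΔU = -4380 J.
State after step 1: P = 1070 kPa, V = 9.96 L, T = 565 K.
Step 2 — Polytropic n=1.14: T₂ = T₁(V₁/V₂)^(n−1) = 565×(0.176)^0.14 = 443 K; P₂ = P₁(V₁/V₂)^n = 148 kPa.
W = (P₁V₁−P₂V₂)/(n−1) = (1070×9.96−148×56.6)/0.14 = 16400 J.
ΔU = nCvΔT = 2.27×20.8×(443−565) = -5750 J.
Q = ΔU + W = 10700 J.
Net over both steps: W = 12100 J, Q = 10700 J, ΔU = -1380 J.

12100 J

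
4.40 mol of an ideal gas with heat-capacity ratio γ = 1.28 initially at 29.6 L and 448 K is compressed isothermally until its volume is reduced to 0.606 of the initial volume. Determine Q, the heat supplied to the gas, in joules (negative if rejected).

P₁ = nRT₁/V₁ = 4.40×8.314×448/29.6 = 554 kPa.
Isothermal: T stays 448 K; PV = const ⇒ V₂ = 17.9 L, P₂ = 914 kPa.
ΔU = 0 (ideal gas, T constant).
W = nRT ln(V₂/V₁) = 4.40×8.314×448×ln(0.606) = -8210 J.
Q = ΔU + W = -8210 J.

-8210 J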